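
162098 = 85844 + 76254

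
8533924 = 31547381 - 23013457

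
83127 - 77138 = 5989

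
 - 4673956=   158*( - 29582 )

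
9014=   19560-10546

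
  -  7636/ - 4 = 1909 +0/1 = 1909.00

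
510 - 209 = 301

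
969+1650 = 2619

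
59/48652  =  59/48652 = 0.00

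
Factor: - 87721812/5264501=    - 2^2 *3^3*11^( - 1)*19^( - 1)*521^1*1559^1*25189^( - 1) 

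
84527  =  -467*( - 181)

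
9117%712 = 573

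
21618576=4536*4766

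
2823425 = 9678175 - 6854750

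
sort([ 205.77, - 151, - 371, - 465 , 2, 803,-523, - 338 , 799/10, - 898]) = [ - 898, - 523,  -  465,-371, - 338,-151, 2,799/10, 205.77, 803 ]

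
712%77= 19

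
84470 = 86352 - 1882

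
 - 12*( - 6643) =79716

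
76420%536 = 308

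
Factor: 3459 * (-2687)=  - 3^1*1153^1*2687^1 =-9294333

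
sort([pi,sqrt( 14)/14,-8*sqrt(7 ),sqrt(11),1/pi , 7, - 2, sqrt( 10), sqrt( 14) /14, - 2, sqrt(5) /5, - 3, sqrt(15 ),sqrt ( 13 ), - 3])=[-8*sqrt( 7 ) , - 3,-3, - 2, - 2, sqrt(14) /14,sqrt(14 )/14, 1/pi,sqrt (5)/5,pi, sqrt(10),  sqrt( 11 ),sqrt( 13),sqrt(15),7 ]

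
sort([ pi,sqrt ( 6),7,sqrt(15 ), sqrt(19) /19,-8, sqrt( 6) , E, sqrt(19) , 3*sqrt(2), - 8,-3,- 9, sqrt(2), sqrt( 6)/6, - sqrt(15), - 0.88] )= [-9,-8,-8, - sqrt(15 ),- 3,-0.88,sqrt (19)/19 , sqrt(  6)/6, sqrt(2), sqrt(6),  sqrt( 6), E, pi,sqrt ( 15), 3 *sqrt(2), sqrt( 19), 7 ] 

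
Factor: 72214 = 2^1*36107^1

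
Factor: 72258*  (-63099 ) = -2^1*3^5*19^1* 41^1*12043^1 = - 4559407542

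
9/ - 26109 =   -  1 + 2900/2901 = - 0.00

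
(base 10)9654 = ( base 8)22666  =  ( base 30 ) ALO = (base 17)1G6F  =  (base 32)9DM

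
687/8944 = 687/8944 = 0.08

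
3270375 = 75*43605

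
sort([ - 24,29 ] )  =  [- 24, 29] 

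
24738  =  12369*2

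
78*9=702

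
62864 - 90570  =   - 27706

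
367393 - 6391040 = -6023647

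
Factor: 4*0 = 0   =  0^1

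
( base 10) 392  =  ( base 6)1452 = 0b110001000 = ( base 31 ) ck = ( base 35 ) B7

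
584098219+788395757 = 1372493976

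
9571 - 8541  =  1030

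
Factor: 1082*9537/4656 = 1719839/776 = 2^( - 3)*11^1* 17^2*97^ ( - 1 )*541^1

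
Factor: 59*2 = 2^1*59^1= 118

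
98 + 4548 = 4646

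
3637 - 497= 3140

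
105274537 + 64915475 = 170190012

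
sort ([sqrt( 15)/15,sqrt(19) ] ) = [ sqrt( 15 )/15, sqrt(19 )]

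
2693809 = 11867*227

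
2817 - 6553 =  - 3736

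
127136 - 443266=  - 316130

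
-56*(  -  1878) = 105168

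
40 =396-356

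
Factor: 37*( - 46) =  - 1702 = - 2^1*23^1 * 37^1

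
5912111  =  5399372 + 512739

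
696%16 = 8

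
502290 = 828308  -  326018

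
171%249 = 171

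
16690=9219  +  7471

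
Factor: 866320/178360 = 34/7 = 2^1*7^( - 1) * 17^1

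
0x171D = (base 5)142132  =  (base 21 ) D8G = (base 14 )2229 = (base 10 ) 5917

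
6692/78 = 85  +  31/39= 85.79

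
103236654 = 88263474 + 14973180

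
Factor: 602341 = 602341^1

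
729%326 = 77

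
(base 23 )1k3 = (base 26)1C4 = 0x3e0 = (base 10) 992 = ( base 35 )sc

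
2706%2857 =2706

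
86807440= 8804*9860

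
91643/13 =7049  +  6/13 =7049.46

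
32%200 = 32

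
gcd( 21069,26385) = 3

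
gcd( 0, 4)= 4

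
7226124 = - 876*(  -  8249)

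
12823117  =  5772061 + 7051056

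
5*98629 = 493145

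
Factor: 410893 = 7^1*58699^1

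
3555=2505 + 1050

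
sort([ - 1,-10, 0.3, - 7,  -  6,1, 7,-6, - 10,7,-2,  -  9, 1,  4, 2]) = [  -  10, - 10,  -  9, - 7, - 6, - 6, - 2,- 1,  0.3,1,1,2 , 4,  7,7]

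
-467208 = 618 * ( - 756 ) 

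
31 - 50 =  - 19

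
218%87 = 44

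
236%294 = 236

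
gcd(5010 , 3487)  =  1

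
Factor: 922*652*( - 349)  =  -209799256 = - 2^3*163^1*349^1*461^1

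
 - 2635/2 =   -  2635/2 = - 1317.50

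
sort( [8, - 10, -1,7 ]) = [ - 10, - 1, 7, 8 ]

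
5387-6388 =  - 1001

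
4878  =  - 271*( -18)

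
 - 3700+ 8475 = 4775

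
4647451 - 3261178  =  1386273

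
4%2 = 0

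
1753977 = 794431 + 959546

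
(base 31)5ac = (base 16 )1407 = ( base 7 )20643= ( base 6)35423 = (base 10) 5127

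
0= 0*354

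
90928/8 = 11366 = 11366.00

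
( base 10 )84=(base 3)10010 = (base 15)59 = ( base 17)4G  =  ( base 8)124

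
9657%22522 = 9657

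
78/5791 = 78/5791 = 0.01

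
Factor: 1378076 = 2^2*7^2*79^1*89^1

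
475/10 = 47 + 1/2 = 47.50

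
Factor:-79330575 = - 3^1*5^2*1057741^1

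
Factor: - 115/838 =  -2^( - 1) * 5^1*23^1*419^( - 1)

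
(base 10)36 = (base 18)20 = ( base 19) 1H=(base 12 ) 30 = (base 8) 44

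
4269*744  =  3176136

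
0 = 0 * 72522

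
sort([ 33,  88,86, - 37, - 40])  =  [ - 40, - 37, 33, 86 , 88]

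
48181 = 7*6883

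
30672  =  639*48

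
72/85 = 72/85 = 0.85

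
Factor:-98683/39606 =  -2^(  -  1)*3^( - 1)*7^(-1 ) * 13^1*23^(-1 )*41^(-1)*7591^1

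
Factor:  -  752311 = -7^1*107473^1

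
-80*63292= - 5063360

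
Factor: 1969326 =2^1*3^3*36469^1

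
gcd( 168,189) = 21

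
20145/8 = 20145/8 = 2518.12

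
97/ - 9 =- 11 + 2/9 = -10.78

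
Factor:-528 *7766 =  - 2^5 * 3^1*11^2*353^1= - 4100448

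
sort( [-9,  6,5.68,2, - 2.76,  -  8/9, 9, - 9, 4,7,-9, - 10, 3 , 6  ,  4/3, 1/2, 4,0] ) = [-10,-9,  -  9, -9 ,-2.76, - 8/9,0,1/2,4/3, 2, 3,4 , 4,5.68,6, 6,7,9] 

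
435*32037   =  13936095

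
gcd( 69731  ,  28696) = 1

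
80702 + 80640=161342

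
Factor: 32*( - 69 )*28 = - 61824 = - 2^7*3^1*7^1* 23^1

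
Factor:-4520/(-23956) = 2^1*5^1*53^(- 1 )= 10/53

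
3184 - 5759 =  - 2575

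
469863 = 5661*83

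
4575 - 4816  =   - 241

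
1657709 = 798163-  -  859546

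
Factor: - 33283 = - 83^1*401^1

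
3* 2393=7179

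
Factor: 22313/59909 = 53^1*139^(-1)*421^1*431^( - 1)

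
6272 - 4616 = 1656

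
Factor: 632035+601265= 2^2*3^1*5^2* 4111^1 = 1233300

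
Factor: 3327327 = 3^2*369703^1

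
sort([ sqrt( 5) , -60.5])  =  [ - 60.5, sqrt( 5)]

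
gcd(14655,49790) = 5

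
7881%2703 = 2475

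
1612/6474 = 62/249 = 0.25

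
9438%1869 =93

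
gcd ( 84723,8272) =1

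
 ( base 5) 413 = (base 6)300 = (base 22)4k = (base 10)108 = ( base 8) 154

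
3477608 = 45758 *76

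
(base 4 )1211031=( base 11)4959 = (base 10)6477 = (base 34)5kh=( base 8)14515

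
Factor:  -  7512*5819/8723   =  - 3973848/793 = - 2^3* 3^1 * 13^(-1)*23^2*61^( - 1 ) * 313^1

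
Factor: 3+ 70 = 73^1 = 73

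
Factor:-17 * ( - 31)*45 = 3^2 * 5^1*17^1*31^1 = 23715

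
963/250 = 963/250  =  3.85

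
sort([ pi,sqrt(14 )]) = [pi , sqrt(14)]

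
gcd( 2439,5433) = 3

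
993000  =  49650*20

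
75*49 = 3675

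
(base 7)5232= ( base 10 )1836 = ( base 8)3454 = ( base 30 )216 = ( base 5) 24321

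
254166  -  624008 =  - 369842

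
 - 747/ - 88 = 8+43/88 = 8.49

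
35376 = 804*44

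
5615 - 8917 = - 3302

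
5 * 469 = 2345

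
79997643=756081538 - 676083895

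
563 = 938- 375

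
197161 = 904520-707359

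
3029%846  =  491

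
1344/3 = 448  =  448.00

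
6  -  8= - 2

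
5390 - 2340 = 3050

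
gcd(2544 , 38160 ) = 2544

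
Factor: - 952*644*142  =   - 87058496 =- 2^6*7^2*17^1*23^1*71^1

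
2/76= 1/38 = 0.03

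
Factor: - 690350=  - 2^1*5^2*13807^1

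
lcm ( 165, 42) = 2310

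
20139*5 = 100695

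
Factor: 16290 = 2^1*3^2*5^1*181^1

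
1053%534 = 519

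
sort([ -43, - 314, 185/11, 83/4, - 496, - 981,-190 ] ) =[  -  981 , - 496, - 314, - 190, - 43, 185/11, 83/4] 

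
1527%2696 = 1527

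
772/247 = 3 + 31/247 = 3.13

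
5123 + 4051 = 9174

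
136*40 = 5440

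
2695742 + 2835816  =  5531558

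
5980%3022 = 2958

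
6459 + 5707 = 12166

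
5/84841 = 5/84841 =0.00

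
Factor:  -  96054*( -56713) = 2^1*3^1 * 7^1*2287^1*56713^1 = 5447510502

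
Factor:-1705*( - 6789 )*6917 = 3^1*5^1* 11^1*31^2*73^1*6917^1 =80065969665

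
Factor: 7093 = 41^1* 173^1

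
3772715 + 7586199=11358914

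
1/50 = 1/50=0.02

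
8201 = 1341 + 6860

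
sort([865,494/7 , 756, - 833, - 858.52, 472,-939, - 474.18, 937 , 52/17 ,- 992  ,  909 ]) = [ - 992, - 939,-858.52, - 833, - 474.18,  52/17,494/7, 472, 756,  865, 909, 937 ]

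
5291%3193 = 2098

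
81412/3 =27137+1/3 = 27137.33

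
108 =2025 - 1917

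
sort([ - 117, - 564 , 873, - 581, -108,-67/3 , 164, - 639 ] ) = [-639,-581,-564, - 117,  -  108, - 67/3, 164 , 873]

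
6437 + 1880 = 8317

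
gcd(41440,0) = 41440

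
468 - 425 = 43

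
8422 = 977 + 7445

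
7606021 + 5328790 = 12934811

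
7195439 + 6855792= 14051231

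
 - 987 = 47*(-21)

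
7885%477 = 253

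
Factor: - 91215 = - 3^2*5^1*2027^1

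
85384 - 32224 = 53160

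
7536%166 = 66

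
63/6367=63/6367 = 0.01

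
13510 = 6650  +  6860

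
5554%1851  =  1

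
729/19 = 38 + 7/19 = 38.37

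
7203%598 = 27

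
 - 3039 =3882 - 6921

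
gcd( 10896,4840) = 8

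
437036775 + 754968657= 1192005432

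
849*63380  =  53809620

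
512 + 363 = 875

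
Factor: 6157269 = 3^3  *97^1*2351^1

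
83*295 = 24485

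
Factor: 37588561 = 37588561^1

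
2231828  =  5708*391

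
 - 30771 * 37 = - 1138527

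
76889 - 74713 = 2176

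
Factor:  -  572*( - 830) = 2^3*5^1*11^1*13^1 * 83^1 = 474760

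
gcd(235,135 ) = 5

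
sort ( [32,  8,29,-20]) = [-20,8,29,32 ] 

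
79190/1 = 79190 = 79190.00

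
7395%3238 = 919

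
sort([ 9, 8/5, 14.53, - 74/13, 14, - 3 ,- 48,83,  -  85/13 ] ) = [ - 48, - 85/13, - 74/13, - 3, 8/5,9, 14, 14.53,83 ] 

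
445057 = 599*743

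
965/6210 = 193/1242 =0.16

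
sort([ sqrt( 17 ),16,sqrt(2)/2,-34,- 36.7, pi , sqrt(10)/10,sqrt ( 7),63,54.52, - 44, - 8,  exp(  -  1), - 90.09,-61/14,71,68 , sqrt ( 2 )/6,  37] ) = [ - 90.09, - 44,-36.7, - 34, - 8,  -  61/14, sqrt( 2) /6, sqrt( 10 ) /10,exp( - 1), sqrt( 2 ) /2, sqrt(7 ),pi, sqrt( 17 ), 16,37,54.52,  63, 68,71 ]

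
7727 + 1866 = 9593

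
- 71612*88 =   -  6301856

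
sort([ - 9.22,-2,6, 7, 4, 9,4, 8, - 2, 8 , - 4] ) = [ - 9.22, - 4, - 2, - 2, 4,4,6, 7 , 8, 8, 9 ]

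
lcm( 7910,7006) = 245210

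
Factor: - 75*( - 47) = 3^1*5^2*47^1  =  3525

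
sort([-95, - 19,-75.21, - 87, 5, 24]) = [ - 95 ,-87, - 75.21,-19 , 5,24]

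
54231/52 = 1042+47/52  =  1042.90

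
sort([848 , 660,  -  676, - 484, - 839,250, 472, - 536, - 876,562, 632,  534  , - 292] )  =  [ - 876, - 839 ,-676,-536,  -  484, - 292,250, 472, 534, 562, 632,660,848]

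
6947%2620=1707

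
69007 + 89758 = 158765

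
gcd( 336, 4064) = 16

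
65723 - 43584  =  22139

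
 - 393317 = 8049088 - 8442405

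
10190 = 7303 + 2887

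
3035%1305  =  425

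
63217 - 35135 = 28082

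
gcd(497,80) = 1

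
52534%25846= 842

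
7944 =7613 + 331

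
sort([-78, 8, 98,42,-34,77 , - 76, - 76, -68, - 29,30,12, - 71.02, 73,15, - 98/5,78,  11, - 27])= [ - 78, - 76,-76, - 71.02,-68,-34, - 29, - 27, - 98/5, 8,11,  12,  15, 30, 42, 73,77,78, 98 ]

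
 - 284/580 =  - 71/145  =  - 0.49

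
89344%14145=4474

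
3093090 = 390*7931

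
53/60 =53/60=0.88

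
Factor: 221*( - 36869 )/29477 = - 1164007/4211 = - 13^1* 17^1*23^1* 229^1*4211^( - 1)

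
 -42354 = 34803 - 77157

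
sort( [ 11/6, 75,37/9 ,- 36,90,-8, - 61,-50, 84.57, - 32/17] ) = [-61,-50, - 36,-8,-32/17, 11/6,37/9,75,84.57,90]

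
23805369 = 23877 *997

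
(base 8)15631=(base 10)7065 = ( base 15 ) 2160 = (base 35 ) 5qu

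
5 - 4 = 1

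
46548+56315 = 102863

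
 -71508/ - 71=71508/71 = 1007.15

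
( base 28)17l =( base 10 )1001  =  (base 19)2ED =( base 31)119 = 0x3e9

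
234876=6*39146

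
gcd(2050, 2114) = 2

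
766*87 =66642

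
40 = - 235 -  - 275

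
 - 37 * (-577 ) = 21349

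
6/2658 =1/443 = 0.00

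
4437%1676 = 1085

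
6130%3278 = 2852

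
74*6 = 444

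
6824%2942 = 940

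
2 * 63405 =126810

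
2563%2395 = 168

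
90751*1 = 90751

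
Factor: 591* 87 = 51417= 3^2 * 29^1 * 197^1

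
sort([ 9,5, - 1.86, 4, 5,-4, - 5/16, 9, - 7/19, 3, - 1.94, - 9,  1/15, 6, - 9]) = [ - 9,  -  9, - 4, - 1.94, - 1.86, - 7/19, -5/16,1/15, 3, 4, 5,5, 6, 9, 9 ] 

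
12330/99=1370/11=   124.55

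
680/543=680/543 = 1.25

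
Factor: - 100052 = -2^2*25013^1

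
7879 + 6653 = 14532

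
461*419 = 193159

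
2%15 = 2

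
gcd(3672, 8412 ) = 12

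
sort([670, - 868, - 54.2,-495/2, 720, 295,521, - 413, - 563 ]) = [ - 868, - 563, - 413, - 495/2, - 54.2, 295,521,670,720]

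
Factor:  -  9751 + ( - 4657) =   -  2^3 * 1801^1 = - 14408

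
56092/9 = 6232 + 4/9=6232.44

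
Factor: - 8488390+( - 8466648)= -2^1*173^1*49003^1 = - 16955038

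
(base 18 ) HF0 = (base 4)1122102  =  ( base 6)42430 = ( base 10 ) 5778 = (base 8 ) 13222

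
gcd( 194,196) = 2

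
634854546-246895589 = 387958957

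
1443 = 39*37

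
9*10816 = 97344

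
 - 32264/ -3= 10754 + 2/3 =10754.67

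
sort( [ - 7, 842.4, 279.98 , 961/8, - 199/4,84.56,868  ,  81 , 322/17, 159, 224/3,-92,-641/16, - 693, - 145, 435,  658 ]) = [ - 693,-145, - 92, - 199/4,-641/16, - 7, 322/17, 224/3, 81, 84.56, 961/8, 159, 279.98 , 435, 658, 842.4 , 868 ]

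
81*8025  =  650025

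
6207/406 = 6207/406  =  15.29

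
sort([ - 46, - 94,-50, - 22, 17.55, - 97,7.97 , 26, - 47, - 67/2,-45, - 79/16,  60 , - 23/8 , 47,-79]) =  [ - 97, - 94, - 79, - 50, - 47,  -  46, - 45, - 67/2 ,  -  22,-79/16, - 23/8, 7.97, 17.55, 26, 47,  60]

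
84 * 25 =2100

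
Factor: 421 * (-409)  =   - 172189 = - 409^1*421^1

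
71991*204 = 14686164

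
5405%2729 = 2676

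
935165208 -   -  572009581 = 1507174789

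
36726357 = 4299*8543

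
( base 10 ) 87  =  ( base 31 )2P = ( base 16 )57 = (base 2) 1010111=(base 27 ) 36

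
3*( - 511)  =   - 1533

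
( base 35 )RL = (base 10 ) 966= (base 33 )T9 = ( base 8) 1706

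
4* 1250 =5000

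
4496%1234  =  794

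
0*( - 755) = 0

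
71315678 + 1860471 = 73176149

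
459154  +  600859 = 1060013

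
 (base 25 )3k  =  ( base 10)95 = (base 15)65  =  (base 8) 137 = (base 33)2T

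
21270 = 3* 7090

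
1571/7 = 224 + 3/7=224.43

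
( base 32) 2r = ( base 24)3j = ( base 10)91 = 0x5b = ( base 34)2n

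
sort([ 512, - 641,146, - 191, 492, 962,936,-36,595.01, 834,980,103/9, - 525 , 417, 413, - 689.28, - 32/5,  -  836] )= [ - 836,-689.28, - 641, -525, - 191, - 36, -32/5,103/9, 146, 413,417,492,512, 595.01, 834 , 936,962,980] 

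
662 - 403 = 259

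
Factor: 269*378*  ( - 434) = -44129988 = - 2^2*3^3*7^2*31^1 * 269^1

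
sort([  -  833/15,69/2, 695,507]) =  [-833/15, 69/2,507, 695]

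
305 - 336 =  - 31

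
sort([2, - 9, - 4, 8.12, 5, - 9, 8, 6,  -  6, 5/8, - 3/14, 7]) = [ - 9 , - 9, - 6, - 4, - 3/14,5/8,2, 5, 6, 7, 8, 8.12 ] 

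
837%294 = 249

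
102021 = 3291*31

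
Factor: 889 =7^1*127^1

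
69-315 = -246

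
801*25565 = 20477565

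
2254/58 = 1127/29 = 38.86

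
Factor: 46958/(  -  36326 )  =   - 41^( - 1) * 53^1=- 53/41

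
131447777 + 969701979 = 1101149756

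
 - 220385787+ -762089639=  -  982475426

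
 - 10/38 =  - 5/19=- 0.26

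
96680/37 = 96680/37 = 2612.97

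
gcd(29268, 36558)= 54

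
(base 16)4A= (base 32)2a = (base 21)3B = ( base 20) 3e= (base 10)74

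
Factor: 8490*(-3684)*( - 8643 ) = 270328493880 = 2^3*3^3*5^1*43^1*67^1*283^1 *307^1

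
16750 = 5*3350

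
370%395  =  370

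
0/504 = 0 = 0.00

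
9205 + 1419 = 10624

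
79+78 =157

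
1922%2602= 1922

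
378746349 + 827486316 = 1206232665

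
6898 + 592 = 7490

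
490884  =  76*6459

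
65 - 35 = 30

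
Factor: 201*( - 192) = - 38592 = - 2^6*3^2*67^1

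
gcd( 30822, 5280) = 66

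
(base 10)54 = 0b110110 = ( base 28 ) 1q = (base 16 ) 36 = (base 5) 204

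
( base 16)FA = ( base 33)7j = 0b11111010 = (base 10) 250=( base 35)75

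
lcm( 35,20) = 140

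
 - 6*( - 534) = 3204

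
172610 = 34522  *5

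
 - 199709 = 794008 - 993717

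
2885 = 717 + 2168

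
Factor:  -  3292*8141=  - 26800172 =- 2^2*7^1*823^1*1163^1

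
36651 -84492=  - 47841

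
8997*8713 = 78390861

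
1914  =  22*87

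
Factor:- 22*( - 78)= 2^2*3^1*11^1*13^1 = 1716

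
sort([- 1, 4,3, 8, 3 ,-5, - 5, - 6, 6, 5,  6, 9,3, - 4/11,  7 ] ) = [ - 6, - 5,- 5, - 1, - 4/11,3 , 3, 3, 4,5, 6, 6, 7,8,9]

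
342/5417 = 342/5417  =  0.06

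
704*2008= 1413632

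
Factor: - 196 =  - 2^2*7^2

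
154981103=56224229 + 98756874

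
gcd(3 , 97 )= 1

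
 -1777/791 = -3 + 596/791 = -2.25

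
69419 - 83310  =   - 13891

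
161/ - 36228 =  - 161/36228 = - 0.00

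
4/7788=1/1947 = 0.00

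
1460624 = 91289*16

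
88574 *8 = 708592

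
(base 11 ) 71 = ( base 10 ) 78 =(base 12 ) 66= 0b1001110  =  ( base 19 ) 42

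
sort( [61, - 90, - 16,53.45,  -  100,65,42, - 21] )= [-100, - 90, - 21, - 16, 42,  53.45,61, 65]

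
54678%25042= 4594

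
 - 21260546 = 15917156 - 37177702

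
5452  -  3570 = 1882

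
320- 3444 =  - 3124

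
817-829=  - 12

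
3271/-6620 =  - 3271/6620 = - 0.49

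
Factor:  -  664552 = - 2^3*7^1*11867^1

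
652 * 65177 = 42495404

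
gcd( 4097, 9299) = 17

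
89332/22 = 44666/11 = 4060.55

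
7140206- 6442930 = 697276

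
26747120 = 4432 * 6035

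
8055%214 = 137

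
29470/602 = 48+ 41/43 = 48.95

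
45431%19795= 5841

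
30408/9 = 10136/3= 3378.67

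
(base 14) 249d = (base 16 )190B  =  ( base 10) 6411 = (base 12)3863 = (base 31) 6KP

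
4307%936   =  563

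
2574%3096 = 2574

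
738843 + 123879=862722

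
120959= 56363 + 64596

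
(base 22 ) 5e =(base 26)4K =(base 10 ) 124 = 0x7c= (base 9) 147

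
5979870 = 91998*65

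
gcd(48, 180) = 12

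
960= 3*320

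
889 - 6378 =  -  5489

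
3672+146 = 3818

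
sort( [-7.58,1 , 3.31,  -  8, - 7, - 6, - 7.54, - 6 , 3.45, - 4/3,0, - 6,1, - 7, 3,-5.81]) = [ - 8,-7.58,  -  7.54, - 7,  -  7, - 6, - 6 ,-6, - 5.81, -4/3,0, 1,1,3, 3.31,  3.45 ]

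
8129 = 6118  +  2011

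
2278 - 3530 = -1252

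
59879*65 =3892135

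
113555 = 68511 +45044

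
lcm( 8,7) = 56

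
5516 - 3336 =2180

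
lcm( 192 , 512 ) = 1536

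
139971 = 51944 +88027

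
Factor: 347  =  347^1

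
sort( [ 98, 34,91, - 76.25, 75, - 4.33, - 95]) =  [-95, - 76.25,  -  4.33,34,  75,91, 98]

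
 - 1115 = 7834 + -8949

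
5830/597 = 9 + 457/597 = 9.77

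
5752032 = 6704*858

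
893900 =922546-28646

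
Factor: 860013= 3^2 * 7^1*11^1*17^1*73^1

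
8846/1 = 8846=8846.00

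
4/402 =2/201= 0.01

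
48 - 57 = -9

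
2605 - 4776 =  - 2171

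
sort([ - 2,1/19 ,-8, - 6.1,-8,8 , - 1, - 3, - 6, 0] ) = [ - 8, - 8, - 6.1,- 6, - 3, - 2,-1,0,1/19, 8 ]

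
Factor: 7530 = 2^1 * 3^1*5^1*251^1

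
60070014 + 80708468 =140778482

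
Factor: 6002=2^1*3001^1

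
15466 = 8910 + 6556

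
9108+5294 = 14402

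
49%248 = 49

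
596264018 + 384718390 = 980982408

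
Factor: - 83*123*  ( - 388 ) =3961092 = 2^2*3^1*41^1*83^1*97^1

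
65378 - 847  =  64531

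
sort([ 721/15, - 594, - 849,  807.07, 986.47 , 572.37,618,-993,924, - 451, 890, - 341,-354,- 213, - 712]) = [-993,-849, - 712,-594, - 451, - 354, - 341 , - 213 , 721/15,572.37,  618, 807.07 , 890  ,  924,986.47] 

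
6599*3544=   23386856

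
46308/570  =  81 +23/95 = 81.24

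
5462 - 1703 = 3759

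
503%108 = 71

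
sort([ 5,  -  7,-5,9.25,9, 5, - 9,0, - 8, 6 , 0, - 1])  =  [-9, - 8, -7, - 5 ,-1,0,0,5,5,6,9, 9.25 ]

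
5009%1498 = 515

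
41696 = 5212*8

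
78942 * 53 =4183926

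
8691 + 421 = 9112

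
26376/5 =26376/5 = 5275.20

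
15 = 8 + 7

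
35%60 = 35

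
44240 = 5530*8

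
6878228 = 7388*931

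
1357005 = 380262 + 976743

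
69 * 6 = 414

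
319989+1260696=1580685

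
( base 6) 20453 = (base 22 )5fj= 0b101011010001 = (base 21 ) 65I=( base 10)2769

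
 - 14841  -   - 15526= 685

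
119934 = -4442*(-27 ) 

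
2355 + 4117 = 6472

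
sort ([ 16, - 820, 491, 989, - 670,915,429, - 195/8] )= [ - 820 ,  -  670, - 195/8,16, 429, 491,915, 989] 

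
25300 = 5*5060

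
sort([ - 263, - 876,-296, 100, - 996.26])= [ -996.26, - 876 , - 296, -263,100]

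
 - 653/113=  -  6 +25/113 =- 5.78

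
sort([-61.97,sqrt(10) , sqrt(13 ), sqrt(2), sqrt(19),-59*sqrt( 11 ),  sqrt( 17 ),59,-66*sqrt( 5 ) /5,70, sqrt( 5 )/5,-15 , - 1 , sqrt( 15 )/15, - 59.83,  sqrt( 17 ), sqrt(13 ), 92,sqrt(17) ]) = [ - 59  *sqrt( 11) , - 61.97,-59.83,-66*sqrt( 5 ) /5, - 15,-1,sqrt ( 15 ) /15, sqrt (5 ) /5, sqrt( 2),  sqrt( 10 ), sqrt( 13) , sqrt(  13),sqrt( 17 ),sqrt( 17) , sqrt( 17),sqrt( 19 ), 59 , 70, 92] 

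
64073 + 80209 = 144282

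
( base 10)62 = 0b111110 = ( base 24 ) 2E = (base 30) 22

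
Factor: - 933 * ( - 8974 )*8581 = 2^1*3^1 *7^1*311^1 *641^1*8581^1 = 71846499102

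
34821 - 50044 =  - 15223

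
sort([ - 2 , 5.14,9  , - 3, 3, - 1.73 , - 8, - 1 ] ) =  [ - 8 , - 3, - 2, - 1.73, - 1, 3,5.14,9 ]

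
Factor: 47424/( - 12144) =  - 2^2 * 11^( - 1) * 13^1* 19^1*23^ ( - 1) = - 988/253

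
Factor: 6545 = 5^1* 7^1*11^1*17^1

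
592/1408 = 37/88 = 0.42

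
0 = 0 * 648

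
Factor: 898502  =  2^1*11^1* 40841^1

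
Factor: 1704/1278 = 4/3 =2^2*3^(-1)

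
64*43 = 2752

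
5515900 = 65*84860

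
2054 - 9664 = -7610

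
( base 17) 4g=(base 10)84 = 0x54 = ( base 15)59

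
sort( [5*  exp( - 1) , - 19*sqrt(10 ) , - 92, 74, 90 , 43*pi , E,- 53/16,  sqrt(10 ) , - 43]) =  [  -  92,  -  19*sqrt(10 ),- 43, - 53/16,5*exp ( - 1 ), E , sqrt(10),74,  90,43*pi ] 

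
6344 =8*793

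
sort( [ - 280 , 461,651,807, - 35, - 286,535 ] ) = [ - 286,- 280,-35,461,535,  651, 807 ]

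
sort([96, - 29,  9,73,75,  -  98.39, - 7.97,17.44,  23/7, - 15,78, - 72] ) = [-98.39, - 72,-29,-15,-7.97,23/7,9,17.44,73,75, 78,  96 ]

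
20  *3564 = 71280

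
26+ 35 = 61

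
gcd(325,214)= 1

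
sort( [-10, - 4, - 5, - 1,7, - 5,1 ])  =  [ - 10  , - 5, - 5, - 4, - 1,1,7 ]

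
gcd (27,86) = 1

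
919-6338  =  -5419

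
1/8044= 1/8044 =0.00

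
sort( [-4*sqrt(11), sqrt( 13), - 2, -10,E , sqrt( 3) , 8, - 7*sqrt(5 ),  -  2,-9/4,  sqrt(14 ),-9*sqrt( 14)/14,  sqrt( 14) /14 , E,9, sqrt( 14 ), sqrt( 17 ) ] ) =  [ - 7 * sqrt( 5), - 4*sqrt( 11),  -  10, - 9 * sqrt ( 14)/14, - 9/4, - 2, - 2,sqrt( 14 ) /14 , sqrt ( 3),E,E,sqrt(  13 ), sqrt( 14 ), sqrt(14 ), sqrt ( 17) , 8,9]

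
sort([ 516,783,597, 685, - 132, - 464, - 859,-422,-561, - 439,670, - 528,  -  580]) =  [ - 859,  -  580,-561, - 528, - 464, - 439,-422, - 132  ,  516,597,670,685,  783 ] 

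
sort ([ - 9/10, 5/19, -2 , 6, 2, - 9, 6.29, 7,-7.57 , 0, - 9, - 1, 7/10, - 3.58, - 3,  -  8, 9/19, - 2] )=[ - 9,-9 , - 8, - 7.57, - 3.58,  -  3, - 2, - 2, - 1, - 9/10,  0,  5/19,9/19,7/10, 2, 6, 6.29,  7 ]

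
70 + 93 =163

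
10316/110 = 5158/55=93.78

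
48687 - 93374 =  - 44687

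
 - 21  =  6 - 27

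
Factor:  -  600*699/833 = - 2^3*3^2*  5^2*7^ ( - 2 )*17^ (-1 )*233^1 = - 419400/833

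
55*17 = 935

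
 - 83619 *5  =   - 418095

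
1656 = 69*24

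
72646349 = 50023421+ 22622928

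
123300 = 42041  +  81259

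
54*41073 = 2217942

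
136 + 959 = 1095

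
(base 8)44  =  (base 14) 28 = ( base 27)19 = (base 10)36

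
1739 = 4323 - 2584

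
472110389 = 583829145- 111718756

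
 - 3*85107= - 255321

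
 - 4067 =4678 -8745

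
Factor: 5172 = 2^2*3^1*431^1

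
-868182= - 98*8859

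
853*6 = 5118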